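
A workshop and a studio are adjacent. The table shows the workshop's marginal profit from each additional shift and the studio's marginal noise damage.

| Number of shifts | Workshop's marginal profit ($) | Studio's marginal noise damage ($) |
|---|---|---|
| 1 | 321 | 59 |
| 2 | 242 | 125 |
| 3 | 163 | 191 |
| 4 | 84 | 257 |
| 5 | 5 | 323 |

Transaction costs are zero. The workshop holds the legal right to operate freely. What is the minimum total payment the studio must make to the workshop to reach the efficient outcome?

Left alone the workshop would choose level 5 (marginal profit stays positive).
Efficient level: k* = 2 (marginal profit ≥ marginal noise damage through 2).
The studio must at least cover the workshop's forgone profit from cutting 5→2: 163 + 84 + 5 = 252.

$252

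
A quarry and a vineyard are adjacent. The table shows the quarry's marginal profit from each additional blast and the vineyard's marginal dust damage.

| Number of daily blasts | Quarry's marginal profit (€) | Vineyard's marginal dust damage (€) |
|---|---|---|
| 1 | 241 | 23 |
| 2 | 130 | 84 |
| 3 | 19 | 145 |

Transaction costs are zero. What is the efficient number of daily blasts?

2

Bargaining reaches the level where marginal profit last exceeds marginal dust damage.
That holds through level 2 (130 ≥ 84) but not at 3 (19 < 145).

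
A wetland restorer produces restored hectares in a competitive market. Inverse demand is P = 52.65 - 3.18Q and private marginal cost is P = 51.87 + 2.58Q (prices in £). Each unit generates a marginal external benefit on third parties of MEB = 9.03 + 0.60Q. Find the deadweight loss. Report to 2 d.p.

DWL = £8.04

Market equilibrium (private): 51.87 + 2.58Q = 52.65 - 3.18Q → Q_m = 0.1354.
Social marginal cost = private MC − MEB = 42.84 + 1.98Q.
Set SMC = demand: 42.84 + 1.98Q = 52.65 - 3.18Q → Q* = 1.9012.
The welfare-loss triangle has base |Q_m − Q*| and height MEB(Q_m) (the vertical gap between SMC and demand is zero at Q* and MEB at Q_m).
DWL = ½ × 1.7658 × 9.1113 = 8.0444.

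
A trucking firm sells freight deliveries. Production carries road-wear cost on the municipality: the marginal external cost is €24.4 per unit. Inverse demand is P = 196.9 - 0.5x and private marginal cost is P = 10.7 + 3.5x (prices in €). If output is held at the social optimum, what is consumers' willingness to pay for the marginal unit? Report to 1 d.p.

Social marginal cost = private MC + MEC = 35.1 + 3.5x.
Set SMC = demand: 35.1 + 3.5x = 196.9 - 0.5x → x* = 40.4500.
Consumer price on the demand curve at x*: 196.9 − 0.5×40.4500 = 176.6750.

P = €176.7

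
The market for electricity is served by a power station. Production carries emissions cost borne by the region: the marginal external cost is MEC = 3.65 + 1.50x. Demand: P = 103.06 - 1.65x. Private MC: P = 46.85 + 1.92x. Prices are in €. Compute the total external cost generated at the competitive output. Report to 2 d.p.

€243.40

Market equilibrium (private): 46.85 + 1.92x = 103.06 - 1.65x → x_m = 15.7451.
Total external cost = ∫₀^{x_m} (3.65 + 1.50x) dx = 3.65×15.7451 + ½×1.50×15.7451² = 243.4007.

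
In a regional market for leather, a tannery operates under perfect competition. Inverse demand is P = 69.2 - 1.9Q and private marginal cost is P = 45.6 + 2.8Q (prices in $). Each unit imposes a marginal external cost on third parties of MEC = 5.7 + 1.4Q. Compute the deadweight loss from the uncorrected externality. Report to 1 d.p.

DWL = $13.3

Market equilibrium (private): 45.6 + 2.8Q = 69.2 - 1.9Q → Q_m = 5.0213.
Social marginal cost = private MC + MEC = 51.3 + 4.2Q.
Set SMC = demand: 51.3 + 4.2Q = 69.2 - 1.9Q → Q* = 2.9344.
Height of the DWL triangle at Q_m is SMC(Q_m) − demand(Q_m) = MEC(Q_m) = 12.7298.
DWL = ½ × 2.0869 × 12.7298 = 13.2829.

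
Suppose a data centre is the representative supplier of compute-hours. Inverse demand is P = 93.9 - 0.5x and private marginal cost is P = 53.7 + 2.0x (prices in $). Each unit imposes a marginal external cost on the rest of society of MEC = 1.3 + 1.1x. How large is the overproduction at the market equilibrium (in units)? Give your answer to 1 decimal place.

Market equilibrium (private): 53.7 + 2.0x = 93.9 - 0.5x → x_m = 16.0800.
Social marginal cost = private MC + MEC = 55.0 + 3.1x.
Set SMC = demand: 55.0 + 3.1x = 93.9 - 0.5x → x* = 10.8056.
Gap = |16.0800 − 10.8056| = 5.2744.

5.3 units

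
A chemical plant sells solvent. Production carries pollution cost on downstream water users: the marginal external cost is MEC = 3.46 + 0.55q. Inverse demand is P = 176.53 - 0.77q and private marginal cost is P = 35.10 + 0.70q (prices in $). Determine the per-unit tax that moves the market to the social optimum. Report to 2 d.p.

tax = $41.03 per unit

Social marginal cost = private MC + MEC = 38.56 + 1.25q.
Set SMC = demand: 38.56 + 1.25q = 176.53 - 0.77q → q* = 68.3020.
The Pigouvian tax equals MEC at q*: 3.46 + 0.55×68.3020 = 41.0261.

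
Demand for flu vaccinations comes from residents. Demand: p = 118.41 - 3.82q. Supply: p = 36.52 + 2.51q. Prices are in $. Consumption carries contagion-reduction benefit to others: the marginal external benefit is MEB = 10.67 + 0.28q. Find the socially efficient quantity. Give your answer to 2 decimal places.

q* = 15.30

Social marginal benefit = demand + MEB = 129.08 - 3.54q.
Set SMB = MC: 129.08 - 3.54q = 36.52 + 2.51q → q* = 15.2992.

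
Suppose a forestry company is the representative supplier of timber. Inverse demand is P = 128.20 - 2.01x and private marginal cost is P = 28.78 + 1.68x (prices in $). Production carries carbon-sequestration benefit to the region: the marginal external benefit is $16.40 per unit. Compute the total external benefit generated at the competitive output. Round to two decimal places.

$441.87

Market equilibrium (private): 28.78 + 1.68x = 128.20 - 2.01x → x_m = 26.9431.
Total external benefit = MEB × x_m = 16.40 × 26.9431 = 441.8668.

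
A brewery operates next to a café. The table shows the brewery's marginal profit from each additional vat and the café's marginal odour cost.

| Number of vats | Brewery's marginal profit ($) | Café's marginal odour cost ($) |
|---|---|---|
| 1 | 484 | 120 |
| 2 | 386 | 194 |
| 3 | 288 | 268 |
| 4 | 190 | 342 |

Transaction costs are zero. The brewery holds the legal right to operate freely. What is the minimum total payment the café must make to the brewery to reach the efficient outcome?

$190

Left alone the brewery would choose level 4 (marginal profit stays positive).
Efficient level: k* = 3 (marginal profit ≥ marginal odour cost through 3).
The café must at least cover the brewery's forgone profit from cutting 4→3: 190 = 190.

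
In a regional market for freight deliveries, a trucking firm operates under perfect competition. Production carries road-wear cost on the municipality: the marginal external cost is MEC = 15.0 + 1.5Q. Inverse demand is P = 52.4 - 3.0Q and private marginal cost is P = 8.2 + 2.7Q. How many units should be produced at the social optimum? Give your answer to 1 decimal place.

Q* = 4.1

Social marginal cost = private MC + MEC = 23.2 + 4.2Q.
Set SMC = demand: 23.2 + 4.2Q = 52.4 - 3.0Q → Q* = 4.0556.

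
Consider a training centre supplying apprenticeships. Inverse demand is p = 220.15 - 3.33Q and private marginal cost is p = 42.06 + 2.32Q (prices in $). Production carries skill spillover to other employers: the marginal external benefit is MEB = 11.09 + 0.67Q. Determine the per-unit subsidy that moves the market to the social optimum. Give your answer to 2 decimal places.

Social marginal cost = private MC − MEB = 30.97 + 1.65Q.
Set SMC = demand: 30.97 + 1.65Q = 220.15 - 3.33Q → Q* = 37.9880.
The Pigouvian subsidy equals MEB at Q*: 11.09 + 0.67×37.9880 = 36.5420.

subsidy = $36.54 per unit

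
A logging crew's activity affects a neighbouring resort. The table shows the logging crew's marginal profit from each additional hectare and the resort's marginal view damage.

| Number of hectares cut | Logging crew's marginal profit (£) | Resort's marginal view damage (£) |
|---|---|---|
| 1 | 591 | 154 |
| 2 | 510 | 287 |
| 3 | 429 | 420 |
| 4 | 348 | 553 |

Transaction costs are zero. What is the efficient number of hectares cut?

Bargaining reaches the level where marginal profit last exceeds marginal view damage.
That holds through level 3 (429 ≥ 420) but not at 4 (348 < 553).

3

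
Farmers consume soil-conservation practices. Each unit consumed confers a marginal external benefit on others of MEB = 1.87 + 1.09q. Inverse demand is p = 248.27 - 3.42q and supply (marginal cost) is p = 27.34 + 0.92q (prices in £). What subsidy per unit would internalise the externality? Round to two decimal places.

subsidy = £76.59 per unit

Social marginal benefit = demand + MEB = 250.14 - 2.33q.
Set SMB = MC: 250.14 - 2.33q = 27.34 + 0.92q → q* = 68.5538.
The Pigouvian subsidy equals MEB at q*: 1.87 + 1.09×68.5538 = 76.5936.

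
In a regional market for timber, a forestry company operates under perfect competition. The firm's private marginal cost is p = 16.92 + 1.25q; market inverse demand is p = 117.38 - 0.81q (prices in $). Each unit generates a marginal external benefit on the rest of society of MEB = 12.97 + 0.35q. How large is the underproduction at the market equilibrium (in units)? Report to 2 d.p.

17.57 units

Market equilibrium (private): 16.92 + 1.25q = 117.38 - 0.81q → q_m = 48.7670.
Social marginal cost = private MC − MEB = 3.95 + 0.90q.
Set SMC = demand: 3.95 + 0.90q = 117.38 - 0.81q → q* = 66.3333.
Gap = |48.7670 − 66.3333| = 17.5663.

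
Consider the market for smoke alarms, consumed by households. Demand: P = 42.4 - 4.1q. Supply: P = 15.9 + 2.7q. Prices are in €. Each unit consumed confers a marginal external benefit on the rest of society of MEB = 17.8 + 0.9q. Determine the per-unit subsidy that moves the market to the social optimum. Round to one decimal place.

subsidy = €24.6 per unit

Social marginal benefit = demand + MEB = 60.2 - 3.2q.
Set SMB = MC: 60.2 - 3.2q = 15.9 + 2.7q → q* = 7.5085.
The Pigouvian subsidy equals MEB at q*: 17.8 + 0.9×7.5085 = 24.5577.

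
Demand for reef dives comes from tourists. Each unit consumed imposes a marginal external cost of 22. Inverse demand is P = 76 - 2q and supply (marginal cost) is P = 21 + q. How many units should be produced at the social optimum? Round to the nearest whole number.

q* = 11

Social marginal benefit = demand − MEC = 54 - 2q.
Set SMB = MC: 54 - 2q = 21 + q → q* = 11.0000.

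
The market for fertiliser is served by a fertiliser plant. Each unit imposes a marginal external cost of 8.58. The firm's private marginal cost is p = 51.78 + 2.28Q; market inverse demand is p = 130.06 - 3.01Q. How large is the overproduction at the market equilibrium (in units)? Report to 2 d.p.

Market equilibrium (private): 51.78 + 2.28Q = 130.06 - 3.01Q → Q_m = 14.7977.
Social marginal cost = private MC + MEC = 60.36 + 2.28Q.
Set SMC = demand: 60.36 + 2.28Q = 130.06 - 3.01Q → Q* = 13.1758.
Gap = |14.7977 − 13.1758| = 1.6219.

1.62 units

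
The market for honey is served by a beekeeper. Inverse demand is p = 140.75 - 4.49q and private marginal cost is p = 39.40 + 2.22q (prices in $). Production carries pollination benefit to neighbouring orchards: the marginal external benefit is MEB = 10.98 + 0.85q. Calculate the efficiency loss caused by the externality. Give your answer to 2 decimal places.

Market equilibrium (private): 39.40 + 2.22q = 140.75 - 4.49q → q_m = 15.1043.
Social marginal cost = private MC − MEB = 28.42 + 1.37q.
Set SMC = demand: 28.42 + 1.37q = 140.75 - 4.49q → q* = 19.1689.
Between q* and q_m the wedge demand − SMC runs linearly from 0 to MEB(q_m), so the loss is a triangle.
DWL = ½ × 4.0646 × 23.8187 = 48.4067.

DWL = $48.41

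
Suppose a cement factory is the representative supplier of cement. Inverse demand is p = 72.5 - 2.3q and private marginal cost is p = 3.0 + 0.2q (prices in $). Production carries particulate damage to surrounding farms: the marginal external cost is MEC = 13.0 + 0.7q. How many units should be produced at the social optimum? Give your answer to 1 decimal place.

Social marginal cost = private MC + MEC = 16.0 + 0.9q.
Set SMC = demand: 16.0 + 0.9q = 72.5 - 2.3q → q* = 17.6563.

q* = 17.7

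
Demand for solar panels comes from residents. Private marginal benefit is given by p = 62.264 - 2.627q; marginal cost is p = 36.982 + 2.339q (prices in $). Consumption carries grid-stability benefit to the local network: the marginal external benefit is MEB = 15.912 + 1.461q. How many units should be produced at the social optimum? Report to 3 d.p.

Social marginal benefit = demand + MEB = 78.176 - 1.166q.
Set SMB = MC: 78.176 - 1.166q = 36.982 + 2.339q → q* = 11.7529.

q* = 11.753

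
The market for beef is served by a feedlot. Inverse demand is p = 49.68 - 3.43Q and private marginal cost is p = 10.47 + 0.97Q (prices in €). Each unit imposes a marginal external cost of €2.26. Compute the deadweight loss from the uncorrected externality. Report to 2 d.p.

Market equilibrium (private): 10.47 + 0.97Q = 49.68 - 3.43Q → Q_m = 8.9114.
Social marginal cost = private MC + MEC = 12.73 + 0.97Q.
Set SMC = demand: 12.73 + 0.97Q = 49.68 - 3.43Q → Q* = 8.3977.
The loss is the area between SMC and demand from Q* to Q_m; with linear curves that's a triangle of height MEC(Q_m).
DWL = ½ × 0.5137 × 2.2600 = 0.5805.

DWL = €0.58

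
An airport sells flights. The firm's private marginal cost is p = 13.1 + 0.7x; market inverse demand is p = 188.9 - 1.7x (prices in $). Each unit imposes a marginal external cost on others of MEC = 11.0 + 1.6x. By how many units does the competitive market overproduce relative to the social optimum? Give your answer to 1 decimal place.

Market equilibrium (private): 13.1 + 0.7x = 188.9 - 1.7x → x_m = 73.2500.
Social marginal cost = private MC + MEC = 24.1 + 2.3x.
Set SMC = demand: 24.1 + 2.3x = 188.9 - 1.7x → x* = 41.2000.
Gap = |73.2500 − 41.2000| = 32.0500.

32.1 units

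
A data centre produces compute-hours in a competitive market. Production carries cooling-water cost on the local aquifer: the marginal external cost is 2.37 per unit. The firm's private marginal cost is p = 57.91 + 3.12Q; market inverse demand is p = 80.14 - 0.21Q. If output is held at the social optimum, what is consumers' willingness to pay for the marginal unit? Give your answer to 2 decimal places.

Social marginal cost = private MC + MEC = 60.28 + 3.12Q.
Set SMC = demand: 60.28 + 3.12Q = 80.14 - 0.21Q → Q* = 5.9640.
Consumer price on the demand curve at Q*: 80.14 − 0.21×5.9640 = 78.8876.

P = 78.89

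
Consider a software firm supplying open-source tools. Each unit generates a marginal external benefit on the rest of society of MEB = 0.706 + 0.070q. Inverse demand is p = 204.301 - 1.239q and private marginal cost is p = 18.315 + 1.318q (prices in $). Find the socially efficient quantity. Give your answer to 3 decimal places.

q* = 75.067

Social marginal cost = private MC − MEB = 17.609 + 1.248q.
Set SMC = demand: 17.609 + 1.248q = 204.301 - 1.239q → q* = 75.0671.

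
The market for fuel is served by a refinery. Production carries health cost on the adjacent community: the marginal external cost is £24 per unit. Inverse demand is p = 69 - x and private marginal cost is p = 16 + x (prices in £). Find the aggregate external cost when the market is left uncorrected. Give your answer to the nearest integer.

Market equilibrium (private): 16 + x = 69 - x → x_m = 26.5000.
Total external cost = MEC × x_m = 24 × 26.5000 = 636.0000.

£636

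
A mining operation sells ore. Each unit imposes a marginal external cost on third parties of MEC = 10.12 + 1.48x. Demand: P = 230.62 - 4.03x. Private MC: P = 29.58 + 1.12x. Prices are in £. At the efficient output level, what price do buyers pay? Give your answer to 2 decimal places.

Social marginal cost = private MC + MEC = 39.70 + 2.60x.
Set SMC = demand: 39.70 + 2.60x = 230.62 - 4.03x → x* = 28.7964.
Consumer price on the demand curve at x*: 230.62 − 4.03×28.7964 = 114.5705.

P = £114.57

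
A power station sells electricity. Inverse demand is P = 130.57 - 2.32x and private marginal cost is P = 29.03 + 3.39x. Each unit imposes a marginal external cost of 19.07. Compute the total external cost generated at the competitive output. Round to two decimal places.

Market equilibrium (private): 29.03 + 3.39x = 130.57 - 2.32x → x_m = 17.7828.
Total external cost = MEC × x_m = 19.07 × 17.7828 = 339.1180.

339.12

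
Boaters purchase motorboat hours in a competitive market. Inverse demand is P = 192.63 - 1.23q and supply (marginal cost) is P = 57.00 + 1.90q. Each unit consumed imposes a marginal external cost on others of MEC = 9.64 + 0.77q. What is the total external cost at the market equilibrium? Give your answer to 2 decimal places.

Market equilibrium (private): 57.00 + 1.90q = 192.63 - 1.23q → q_m = 43.3323.
Total external cost = ∫₀^{q_m} (9.64 + 0.77q) dq = 9.64×43.3323 + ½×0.77×43.3323² = 1140.6333.

1140.63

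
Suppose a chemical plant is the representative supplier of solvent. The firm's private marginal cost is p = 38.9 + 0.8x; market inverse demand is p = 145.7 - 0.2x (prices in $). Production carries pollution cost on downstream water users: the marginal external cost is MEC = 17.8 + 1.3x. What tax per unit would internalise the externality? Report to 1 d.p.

tax = $68.1 per unit

Social marginal cost = private MC + MEC = 56.7 + 2.1x.
Set SMC = demand: 56.7 + 2.1x = 145.7 - 0.2x → x* = 38.6957.
The Pigouvian tax equals MEC at x*: 17.8 + 1.3×38.6957 = 68.1044.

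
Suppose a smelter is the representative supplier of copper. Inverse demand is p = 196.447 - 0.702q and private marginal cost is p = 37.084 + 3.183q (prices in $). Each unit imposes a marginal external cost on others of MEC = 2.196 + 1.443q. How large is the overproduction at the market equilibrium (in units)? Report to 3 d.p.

11.522 units

Market equilibrium (private): 37.084 + 3.183q = 196.447 - 0.702q → q_m = 41.0201.
Social marginal cost = private MC + MEC = 39.280 + 4.626q.
Set SMC = demand: 39.280 + 4.626q = 196.447 - 0.702q → q* = 29.4983.
Gap = |41.0201 − 29.4983| = 11.5218.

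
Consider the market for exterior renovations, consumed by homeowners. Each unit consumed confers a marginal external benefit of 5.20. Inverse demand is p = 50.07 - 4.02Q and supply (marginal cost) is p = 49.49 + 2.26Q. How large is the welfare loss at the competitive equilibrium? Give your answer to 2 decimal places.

DWL = 2.15

Market equilibrium (private): 49.49 + 2.26Q = 50.07 - 4.02Q → Q_m = 0.0924.
Social marginal benefit = demand + MEB = 55.27 - 4.02Q.
Set SMB = MC: 55.27 - 4.02Q = 49.49 + 2.26Q → Q* = 0.9204.
Height of the DWL triangle at Q_m is SMB(Q_m) − MC(Q_m) = MEB(Q_m) = 5.2000.
DWL = ½ × 0.8280 × 5.2000 = 2.1528.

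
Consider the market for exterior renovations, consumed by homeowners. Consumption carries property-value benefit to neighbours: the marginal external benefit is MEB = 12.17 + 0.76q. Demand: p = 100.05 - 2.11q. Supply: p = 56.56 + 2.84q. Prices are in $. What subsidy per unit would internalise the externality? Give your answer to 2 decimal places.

subsidy = $22.27 per unit

Social marginal benefit = demand + MEB = 112.22 - 1.35q.
Set SMB = MC: 112.22 - 1.35q = 56.56 + 2.84q → q* = 13.2840.
The Pigouvian subsidy equals MEB at q*: 12.17 + 0.76×13.2840 = 22.2658.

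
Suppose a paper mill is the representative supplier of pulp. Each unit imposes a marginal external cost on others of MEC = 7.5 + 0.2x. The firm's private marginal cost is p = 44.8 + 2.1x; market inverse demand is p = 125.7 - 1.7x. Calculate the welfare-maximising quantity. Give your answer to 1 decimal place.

x* = 18.4

Social marginal cost = private MC + MEC = 52.3 + 2.3x.
Set SMC = demand: 52.3 + 2.3x = 125.7 - 1.7x → x* = 18.3500.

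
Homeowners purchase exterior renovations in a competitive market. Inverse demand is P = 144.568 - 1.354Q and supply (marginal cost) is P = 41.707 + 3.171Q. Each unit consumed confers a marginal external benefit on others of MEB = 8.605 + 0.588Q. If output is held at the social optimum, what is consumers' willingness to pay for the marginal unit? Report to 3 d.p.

P = 106.233

Social marginal benefit = demand + MEB = 153.173 - 0.766Q.
Set SMB = MC: 153.173 - 0.766Q = 41.707 + 3.171Q → Q* = 28.3124.
Consumer price on the demand curve at Q*: 144.568 − 1.354×28.3124 = 106.2330.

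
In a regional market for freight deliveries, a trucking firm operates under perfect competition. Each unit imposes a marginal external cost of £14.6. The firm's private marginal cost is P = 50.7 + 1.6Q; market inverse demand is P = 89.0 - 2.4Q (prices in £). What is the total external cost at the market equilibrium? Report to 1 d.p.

£139.8

Market equilibrium (private): 50.7 + 1.6Q = 89.0 - 2.4Q → Q_m = 9.5750.
Total external cost = MEC × Q_m = 14.6 × 9.5750 = 139.7950.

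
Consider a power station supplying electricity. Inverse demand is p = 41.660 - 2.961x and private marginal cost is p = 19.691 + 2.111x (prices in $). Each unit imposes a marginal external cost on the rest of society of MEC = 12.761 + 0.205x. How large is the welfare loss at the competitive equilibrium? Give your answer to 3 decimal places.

DWL = $17.651

Market equilibrium (private): 19.691 + 2.111x = 41.660 - 2.961x → x_m = 4.3314.
Social marginal cost = private MC + MEC = 32.452 + 2.316x.
Set SMC = demand: 32.452 + 2.316x = 41.660 - 2.961x → x* = 1.7449.
Height of the DWL triangle at x_m is SMC(x_m) − demand(x_m) = MEC(x_m) = 13.6489.
DWL = ½ × 2.5865 × 13.6489 = 17.6514.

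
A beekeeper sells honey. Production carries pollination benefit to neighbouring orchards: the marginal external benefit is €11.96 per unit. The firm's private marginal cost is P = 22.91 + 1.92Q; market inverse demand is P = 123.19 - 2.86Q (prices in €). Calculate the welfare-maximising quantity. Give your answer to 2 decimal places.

Social marginal cost = private MC − MEB = 10.95 + 1.92Q.
Set SMC = demand: 10.95 + 1.92Q = 123.19 - 2.86Q → Q* = 23.4812.

Q* = 23.48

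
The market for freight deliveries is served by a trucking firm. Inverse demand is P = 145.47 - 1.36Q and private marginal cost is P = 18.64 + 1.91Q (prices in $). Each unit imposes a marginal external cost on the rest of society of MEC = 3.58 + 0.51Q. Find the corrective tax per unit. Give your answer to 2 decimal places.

Social marginal cost = private MC + MEC = 22.22 + 2.42Q.
Set SMC = demand: 22.22 + 2.42Q = 145.47 - 1.36Q → Q* = 32.6058.
The Pigouvian tax equals MEC at Q*: 3.58 + 0.51×32.6058 = 20.2090.

tax = $20.21 per unit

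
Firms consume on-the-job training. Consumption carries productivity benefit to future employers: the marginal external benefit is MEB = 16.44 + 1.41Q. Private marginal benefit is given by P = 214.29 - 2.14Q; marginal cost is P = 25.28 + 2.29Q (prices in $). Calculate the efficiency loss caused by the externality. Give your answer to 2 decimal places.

Market equilibrium (private): 25.28 + 2.29Q = 214.29 - 2.14Q → Q_m = 42.6659.
Social marginal benefit = demand + MEB = 230.73 - 0.73Q.
Set SMB = MC: 230.73 - 0.73Q = 25.28 + 2.29Q → Q* = 68.0298.
Height of the DWL triangle at Q_m is SMB(Q_m) − MC(Q_m) = MEB(Q_m) = 76.5989.
DWL = ½ × 25.3639 × 76.5989 = 971.4234.

DWL = $971.42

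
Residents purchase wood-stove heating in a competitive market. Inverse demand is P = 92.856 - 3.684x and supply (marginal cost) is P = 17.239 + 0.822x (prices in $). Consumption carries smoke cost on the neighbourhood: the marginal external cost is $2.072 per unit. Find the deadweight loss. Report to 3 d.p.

Market equilibrium (private): 17.239 + 0.822x = 92.856 - 3.684x → x_m = 16.7814.
Social marginal benefit = demand − MEC = 90.784 - 3.684x.
Set SMB = MC: 90.784 - 3.684x = 17.239 + 0.822x → x* = 16.3216.
Between x* and x_m the wedge MC − SMB runs linearly from 0 to MEC(x_m), so the loss is a triangle.
DWL = ½ × 0.4598 × 2.0720 = 0.4764.

DWL = $0.476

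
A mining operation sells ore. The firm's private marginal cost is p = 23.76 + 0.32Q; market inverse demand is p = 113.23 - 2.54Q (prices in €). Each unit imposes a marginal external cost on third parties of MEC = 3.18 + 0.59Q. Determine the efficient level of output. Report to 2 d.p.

Social marginal cost = private MC + MEC = 26.94 + 0.91Q.
Set SMC = demand: 26.94 + 0.91Q = 113.23 - 2.54Q → Q* = 25.0116.

Q* = 25.01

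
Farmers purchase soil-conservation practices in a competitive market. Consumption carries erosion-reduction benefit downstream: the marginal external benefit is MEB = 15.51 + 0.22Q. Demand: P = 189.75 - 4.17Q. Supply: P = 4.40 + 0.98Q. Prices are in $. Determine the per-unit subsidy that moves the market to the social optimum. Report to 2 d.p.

Social marginal benefit = demand + MEB = 205.26 - 3.95Q.
Set SMB = MC: 205.26 - 3.95Q = 4.40 + 0.98Q → Q* = 40.7424.
The Pigouvian subsidy equals MEB at Q*: 15.51 + 0.22×40.7424 = 24.4733.

subsidy = $24.47 per unit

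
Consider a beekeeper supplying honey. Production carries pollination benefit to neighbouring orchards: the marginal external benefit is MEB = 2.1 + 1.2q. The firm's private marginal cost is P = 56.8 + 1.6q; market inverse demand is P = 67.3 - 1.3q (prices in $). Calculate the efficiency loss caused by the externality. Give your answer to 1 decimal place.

Market equilibrium (private): 56.8 + 1.6q = 67.3 - 1.3q → q_m = 3.6207.
Social marginal cost = private MC − MEB = 54.7 + 0.4q.
Set SMC = demand: 54.7 + 0.4q = 67.3 - 1.3q → q* = 7.4118.
The loss is the area between SMC and demand from q* to q_m; with linear curves that's a triangle of height MEB(q_m).
DWL = ½ × 3.7911 × 6.4448 = 12.2164.

DWL = $12.2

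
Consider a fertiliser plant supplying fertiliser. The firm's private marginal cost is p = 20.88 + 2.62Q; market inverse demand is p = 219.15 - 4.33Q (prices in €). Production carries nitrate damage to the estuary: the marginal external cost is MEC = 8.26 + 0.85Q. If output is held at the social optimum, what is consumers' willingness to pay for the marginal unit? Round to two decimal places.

P = €113.67

Social marginal cost = private MC + MEC = 29.14 + 3.47Q.
Set SMC = demand: 29.14 + 3.47Q = 219.15 - 4.33Q → Q* = 24.3603.
Consumer price on the demand curve at Q*: 219.15 − 4.33×24.3603 = 113.6699.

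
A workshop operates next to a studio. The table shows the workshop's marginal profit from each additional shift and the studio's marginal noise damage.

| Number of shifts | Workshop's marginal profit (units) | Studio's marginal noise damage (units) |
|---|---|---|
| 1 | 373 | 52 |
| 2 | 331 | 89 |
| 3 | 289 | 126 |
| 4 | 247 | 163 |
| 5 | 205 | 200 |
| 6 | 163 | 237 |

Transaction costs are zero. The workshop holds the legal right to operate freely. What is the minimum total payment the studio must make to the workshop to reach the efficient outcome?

163

Left alone the workshop would choose level 6 (marginal profit stays positive).
Efficient level: k* = 5 (marginal profit ≥ marginal noise damage through 5).
The studio must at least cover the workshop's forgone profit from cutting 6→5: 163 = 163.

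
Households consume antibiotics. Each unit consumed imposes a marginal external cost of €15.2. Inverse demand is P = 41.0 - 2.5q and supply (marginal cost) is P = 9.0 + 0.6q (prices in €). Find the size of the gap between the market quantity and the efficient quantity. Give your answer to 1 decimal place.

Market equilibrium (private): 9.0 + 0.6q = 41.0 - 2.5q → q_m = 10.3226.
Social marginal benefit = demand − MEC = 25.8 - 2.5q.
Set SMB = MC: 25.8 - 2.5q = 9.0 + 0.6q → q* = 5.4194.
Gap = |10.3226 − 5.4194| = 4.9032.

4.9 units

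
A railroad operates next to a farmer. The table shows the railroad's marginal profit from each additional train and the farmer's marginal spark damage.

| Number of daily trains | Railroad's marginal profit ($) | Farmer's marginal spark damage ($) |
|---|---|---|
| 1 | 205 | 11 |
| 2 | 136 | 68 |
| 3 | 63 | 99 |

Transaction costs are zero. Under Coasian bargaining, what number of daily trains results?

Bargaining reaches the level where marginal profit last exceeds marginal spark damage.
That holds through level 2 (136 ≥ 68) but not at 3 (63 < 99).

2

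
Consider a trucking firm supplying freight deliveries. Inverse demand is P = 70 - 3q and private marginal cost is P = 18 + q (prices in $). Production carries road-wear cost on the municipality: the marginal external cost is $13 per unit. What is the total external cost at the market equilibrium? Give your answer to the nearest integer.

Market equilibrium (private): 18 + q = 70 - 3q → q_m = 13.0000.
Total external cost = MEC × q_m = 13 × 13.0000 = 169.0000.

$169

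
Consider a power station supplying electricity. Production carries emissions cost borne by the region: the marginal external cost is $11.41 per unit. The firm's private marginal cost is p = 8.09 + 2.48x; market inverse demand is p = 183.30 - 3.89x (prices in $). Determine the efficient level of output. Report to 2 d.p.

x* = 25.71

Social marginal cost = private MC + MEC = 19.50 + 2.48x.
Set SMC = demand: 19.50 + 2.48x = 183.30 - 3.89x → x* = 25.7143.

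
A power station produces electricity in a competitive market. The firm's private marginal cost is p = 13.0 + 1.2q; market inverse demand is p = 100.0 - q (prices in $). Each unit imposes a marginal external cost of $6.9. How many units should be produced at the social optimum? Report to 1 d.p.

Social marginal cost = private MC + MEC = 19.9 + 1.2q.
Set SMC = demand: 19.9 + 1.2q = 100.0 - q → q* = 36.4091.

q* = 36.4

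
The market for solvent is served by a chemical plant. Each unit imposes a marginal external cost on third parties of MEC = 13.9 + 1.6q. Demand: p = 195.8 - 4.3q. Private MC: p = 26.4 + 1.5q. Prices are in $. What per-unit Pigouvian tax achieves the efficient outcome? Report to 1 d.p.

Social marginal cost = private MC + MEC = 40.3 + 3.1q.
Set SMC = demand: 40.3 + 3.1q = 195.8 - 4.3q → q* = 21.0135.
The Pigouvian tax equals MEC at q*: 13.9 + 1.6×21.0135 = 47.5216.

tax = $47.5 per unit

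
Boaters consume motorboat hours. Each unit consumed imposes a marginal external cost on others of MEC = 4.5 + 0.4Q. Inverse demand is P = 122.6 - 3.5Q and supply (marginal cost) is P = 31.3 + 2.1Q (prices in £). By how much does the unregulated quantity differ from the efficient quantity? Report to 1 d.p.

Market equilibrium (private): 31.3 + 2.1Q = 122.6 - 3.5Q → Q_m = 16.3036.
Social marginal benefit = demand − MEC = 118.1 - 3.9Q.
Set SMB = MC: 118.1 - 3.9Q = 31.3 + 2.1Q → Q* = 14.4667.
Gap = |16.3036 − 14.4667| = 1.8369.

1.8 units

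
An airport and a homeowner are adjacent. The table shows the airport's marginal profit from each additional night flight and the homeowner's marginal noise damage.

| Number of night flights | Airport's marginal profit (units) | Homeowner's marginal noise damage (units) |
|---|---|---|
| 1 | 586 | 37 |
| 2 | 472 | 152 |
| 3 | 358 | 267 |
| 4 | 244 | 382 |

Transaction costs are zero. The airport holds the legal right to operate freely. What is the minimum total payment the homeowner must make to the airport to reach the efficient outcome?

244

Left alone the airport would choose level 4 (marginal profit stays positive).
Efficient level: k* = 3 (marginal profit ≥ marginal noise damage through 3).
The homeowner must at least cover the airport's forgone profit from cutting 4→3: 244 = 244.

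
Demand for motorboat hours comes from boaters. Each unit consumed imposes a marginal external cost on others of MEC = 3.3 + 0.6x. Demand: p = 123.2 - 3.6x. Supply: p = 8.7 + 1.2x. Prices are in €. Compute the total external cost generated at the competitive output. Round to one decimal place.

Market equilibrium (private): 8.7 + 1.2x = 123.2 - 3.6x → x_m = 23.8542.
Total external cost = ∫₀^{x_m} (3.3 + 0.6x) dx = 3.3×23.8542 + ½×0.6×23.8542² = 249.4257.

€249.4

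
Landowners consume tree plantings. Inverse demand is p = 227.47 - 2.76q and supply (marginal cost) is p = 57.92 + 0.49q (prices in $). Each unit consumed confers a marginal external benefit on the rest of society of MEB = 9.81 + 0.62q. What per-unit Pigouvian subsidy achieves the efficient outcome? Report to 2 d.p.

Social marginal benefit = demand + MEB = 237.28 - 2.14q.
Set SMB = MC: 237.28 - 2.14q = 57.92 + 0.49q → q* = 68.1977.
The Pigouvian subsidy equals MEB at q*: 9.81 + 0.62×68.1977 = 52.0926.

subsidy = $52.09 per unit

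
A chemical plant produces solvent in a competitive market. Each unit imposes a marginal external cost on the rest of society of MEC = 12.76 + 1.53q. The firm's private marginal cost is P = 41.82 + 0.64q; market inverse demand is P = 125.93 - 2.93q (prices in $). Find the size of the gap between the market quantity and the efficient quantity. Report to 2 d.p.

9.57 units

Market equilibrium (private): 41.82 + 0.64q = 125.93 - 2.93q → q_m = 23.5602.
Social marginal cost = private MC + MEC = 54.58 + 2.17q.
Set SMC = demand: 54.58 + 2.17q = 125.93 - 2.93q → q* = 13.9902.
Gap = |23.5602 − 13.9902| = 9.5700.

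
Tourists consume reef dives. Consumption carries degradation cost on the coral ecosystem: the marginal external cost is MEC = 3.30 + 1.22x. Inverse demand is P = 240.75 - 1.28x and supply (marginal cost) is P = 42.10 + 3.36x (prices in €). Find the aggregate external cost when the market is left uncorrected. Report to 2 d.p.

€1259.36

Market equilibrium (private): 42.10 + 3.36x = 240.75 - 1.28x → x_m = 42.8125.
Total external cost = ∫₀^{x_m} (3.30 + 1.22x) dx = 3.30×42.8125 + ½×1.22×42.8125² = 1259.3564.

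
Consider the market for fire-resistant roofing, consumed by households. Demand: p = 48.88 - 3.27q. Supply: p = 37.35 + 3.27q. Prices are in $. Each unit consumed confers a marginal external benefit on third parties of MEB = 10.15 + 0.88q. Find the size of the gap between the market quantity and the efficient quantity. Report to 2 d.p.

2.07 units

Market equilibrium (private): 37.35 + 3.27q = 48.88 - 3.27q → q_m = 1.7630.
Social marginal benefit = demand + MEB = 59.03 - 2.39q.
Set SMB = MC: 59.03 - 2.39q = 37.35 + 3.27q → q* = 3.8304.
Gap = |1.7630 − 3.8304| = 2.0674.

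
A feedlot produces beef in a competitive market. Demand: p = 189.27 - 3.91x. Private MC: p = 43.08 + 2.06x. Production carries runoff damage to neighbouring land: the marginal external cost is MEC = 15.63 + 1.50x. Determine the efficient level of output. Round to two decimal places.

Social marginal cost = private MC + MEC = 58.71 + 3.56x.
Set SMC = demand: 58.71 + 3.56x = 189.27 - 3.91x → x* = 17.4779.

x* = 17.48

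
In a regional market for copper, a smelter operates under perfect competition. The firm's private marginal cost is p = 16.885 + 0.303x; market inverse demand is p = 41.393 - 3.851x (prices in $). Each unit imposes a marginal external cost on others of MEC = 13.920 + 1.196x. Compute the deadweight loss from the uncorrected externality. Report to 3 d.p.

DWL = $41.122

Market equilibrium (private): 16.885 + 0.303x = 41.393 - 3.851x → x_m = 5.8999.
Social marginal cost = private MC + MEC = 30.805 + 1.499x.
Set SMC = demand: 30.805 + 1.499x = 41.393 - 3.851x → x* = 1.9791.
The loss is the area between SMC and demand from x* to x_m; with linear curves that's a triangle of height MEC(x_m).
DWL = ½ × 3.9208 × 20.9762 = 41.1217.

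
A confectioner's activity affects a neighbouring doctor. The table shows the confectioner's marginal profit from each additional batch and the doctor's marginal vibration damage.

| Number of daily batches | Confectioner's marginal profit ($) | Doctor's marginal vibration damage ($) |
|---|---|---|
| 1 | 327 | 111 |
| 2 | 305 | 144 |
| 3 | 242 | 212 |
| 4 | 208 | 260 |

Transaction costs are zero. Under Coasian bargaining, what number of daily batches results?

3

Bargaining reaches the level where marginal profit last exceeds marginal vibration damage.
That holds through level 3 (242 ≥ 212) but not at 4 (208 < 260).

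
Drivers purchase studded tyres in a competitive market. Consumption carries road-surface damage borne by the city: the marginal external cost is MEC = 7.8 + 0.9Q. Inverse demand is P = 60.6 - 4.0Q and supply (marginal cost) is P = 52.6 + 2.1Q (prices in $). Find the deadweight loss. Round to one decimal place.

Market equilibrium (private): 52.6 + 2.1Q = 60.6 - 4.0Q → Q_m = 1.3115.
Social marginal benefit = demand − MEC = 52.8 - 4.9Q.
Set SMB = MC: 52.8 - 4.9Q = 52.6 + 2.1Q → Q* = 0.0286.
The welfare-loss triangle has base |Q_m − Q*| and height MEC(Q_m) (the vertical gap between SMB and MC is zero at Q* and MEC at Q_m).
DWL = ½ × 1.2829 × 8.9803 = 5.7604.

DWL = $5.8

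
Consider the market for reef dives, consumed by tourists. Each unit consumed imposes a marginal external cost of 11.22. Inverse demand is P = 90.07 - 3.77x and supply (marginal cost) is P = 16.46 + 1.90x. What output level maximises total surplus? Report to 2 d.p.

Social marginal benefit = demand − MEC = 78.85 - 3.77x.
Set SMB = MC: 78.85 - 3.77x = 16.46 + 1.90x → x* = 11.0035.

x* = 11.00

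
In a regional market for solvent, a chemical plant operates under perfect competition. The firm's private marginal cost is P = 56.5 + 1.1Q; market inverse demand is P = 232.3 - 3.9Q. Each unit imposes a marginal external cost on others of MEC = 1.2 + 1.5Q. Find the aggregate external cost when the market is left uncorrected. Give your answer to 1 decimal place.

Market equilibrium (private): 56.5 + 1.1Q = 232.3 - 3.9Q → Q_m = 35.1600.
Total external cost = ∫₀^{Q_m} (1.2 + 1.5Q) dQ = 1.2×35.1600 + ½×1.5×35.1600² = 969.3612.

969.4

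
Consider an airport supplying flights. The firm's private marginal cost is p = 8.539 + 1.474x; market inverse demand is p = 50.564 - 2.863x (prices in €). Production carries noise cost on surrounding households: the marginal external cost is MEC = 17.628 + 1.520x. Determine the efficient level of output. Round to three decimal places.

Social marginal cost = private MC + MEC = 26.167 + 2.994x.
Set SMC = demand: 26.167 + 2.994x = 50.564 - 2.863x → x* = 4.1654.

x* = 4.165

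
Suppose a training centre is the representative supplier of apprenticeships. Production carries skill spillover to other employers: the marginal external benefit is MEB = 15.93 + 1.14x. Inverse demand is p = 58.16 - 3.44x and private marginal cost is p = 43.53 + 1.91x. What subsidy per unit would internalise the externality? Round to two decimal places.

Social marginal cost = private MC − MEB = 27.60 + 0.77x.
Set SMC = demand: 27.60 + 0.77x = 58.16 - 3.44x → x* = 7.2589.
The Pigouvian subsidy equals MEB at x*: 15.93 + 1.14×7.2589 = 24.2051.

subsidy = 24.21 per unit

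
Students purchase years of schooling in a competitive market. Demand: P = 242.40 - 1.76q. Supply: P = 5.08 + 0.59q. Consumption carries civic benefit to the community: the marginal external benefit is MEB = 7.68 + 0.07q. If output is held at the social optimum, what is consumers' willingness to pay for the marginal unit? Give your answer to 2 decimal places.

Social marginal benefit = demand + MEB = 250.08 - 1.69q.
Set SMB = MC: 250.08 - 1.69q = 5.08 + 0.59q → q* = 107.4561.
Consumer price on the demand curve at q*: 242.40 − 1.76×107.4561 = 53.2773.

P = 53.28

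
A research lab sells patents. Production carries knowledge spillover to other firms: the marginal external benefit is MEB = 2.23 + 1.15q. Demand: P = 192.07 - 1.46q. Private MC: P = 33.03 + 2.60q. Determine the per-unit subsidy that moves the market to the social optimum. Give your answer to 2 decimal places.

subsidy = 65.96 per unit

Social marginal cost = private MC − MEB = 30.80 + 1.45q.
Set SMC = demand: 30.80 + 1.45q = 192.07 - 1.46q → q* = 55.4192.
The Pigouvian subsidy equals MEB at q*: 2.23 + 1.15×55.4192 = 65.9621.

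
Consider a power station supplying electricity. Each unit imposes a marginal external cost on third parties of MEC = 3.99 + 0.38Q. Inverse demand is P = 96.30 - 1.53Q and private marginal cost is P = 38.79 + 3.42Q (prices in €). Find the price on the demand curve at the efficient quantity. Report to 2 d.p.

P = €80.94

Social marginal cost = private MC + MEC = 42.78 + 3.80Q.
Set SMC = demand: 42.78 + 3.80Q = 96.30 - 1.53Q → Q* = 10.0413.
Consumer price on the demand curve at Q*: 96.30 − 1.53×10.0413 = 80.9368.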